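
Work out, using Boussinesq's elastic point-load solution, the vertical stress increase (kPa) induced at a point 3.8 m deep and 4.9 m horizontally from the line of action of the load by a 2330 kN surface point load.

Δσ_z ≈ 6.66 kPa

Boussinesq vertical stress below a point load on an elastic half-space:
Δσ_z = 3P/(2πz²) · [1 + (r/z)²]^(−5/2)
r/z = 4.9/3.8 = 1.2895; [1+(r/z)²]^(−5/2) = 0.086433.
Δσ_z = 3×2330/(2π×3.8²) × 0.086433 = 77.042 × 0.086433 = 6.659 kPa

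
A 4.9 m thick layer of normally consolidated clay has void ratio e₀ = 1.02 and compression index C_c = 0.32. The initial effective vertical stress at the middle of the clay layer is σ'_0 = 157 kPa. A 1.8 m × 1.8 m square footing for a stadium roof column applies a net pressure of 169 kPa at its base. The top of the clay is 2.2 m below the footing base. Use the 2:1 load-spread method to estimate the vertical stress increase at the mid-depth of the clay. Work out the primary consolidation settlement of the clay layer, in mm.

Mid-depth of clay below the footing base: z = 2.2 + 4.9/2 = 4.65 m.
Stress increase at mid-clay by the 2:1 spreading method:
Δσ = qBL/((B+z)(L+z)) = 169×1.8×1.8/((1.8+4.65)(1.8+4.65)) = 13.162 kPa
Final effective stress: σ'_f = σ'_0 + Δσ = 157 + 13.162 = 170.16 kPa.
Normally consolidated clay, so the full stress increment lies on the virgin compression line:
S_c = C_c·H/(1+e₀)·log₁₀(σ'_f/σ'_0) = 0.32×4.9/(1+1.02)×log₁₀(170.16/157)
    = 0.77624 × 0.034958 = 0.02714 m

S_c ≈ 27.1 mm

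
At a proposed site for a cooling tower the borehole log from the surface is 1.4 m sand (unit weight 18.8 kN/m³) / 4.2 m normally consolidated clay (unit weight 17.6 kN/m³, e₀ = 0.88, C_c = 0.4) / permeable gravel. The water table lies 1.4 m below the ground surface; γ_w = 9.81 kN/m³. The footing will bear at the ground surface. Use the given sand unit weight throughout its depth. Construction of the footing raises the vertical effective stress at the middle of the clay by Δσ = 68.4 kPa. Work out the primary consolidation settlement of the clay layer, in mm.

S_c ≈ 371 mm

Mid-depth of clay below the ground surface: z = 1.4 + 4.2/2 = 3.5 m.
Total vertical stress at mid-clay: σ_v = 18.8×1.4 + 17.6×2.1 = 63.28 kPa.
Pore pressure: u = 9.81×(3.5 − 1.4) = 20.601 kPa.
Initial effective stress: σ'_0 = σ_v − u = 63.28 − 20.601 = 42.679 kPa.
Final effective stress: σ'_f = σ'_0 + Δσ = 42.679 + 68.4 = 111.08 kPa.
Normally consolidated clay, so the full stress increment lies on the virgin compression line:
S_c = C_c·H/(1+e₀)·log₁₀(σ'_f/σ'_0) = 0.4×4.2/(1+0.88)×log₁₀(111.08/42.679)
    = 0.89362 × 0.41542 = 0.3712 m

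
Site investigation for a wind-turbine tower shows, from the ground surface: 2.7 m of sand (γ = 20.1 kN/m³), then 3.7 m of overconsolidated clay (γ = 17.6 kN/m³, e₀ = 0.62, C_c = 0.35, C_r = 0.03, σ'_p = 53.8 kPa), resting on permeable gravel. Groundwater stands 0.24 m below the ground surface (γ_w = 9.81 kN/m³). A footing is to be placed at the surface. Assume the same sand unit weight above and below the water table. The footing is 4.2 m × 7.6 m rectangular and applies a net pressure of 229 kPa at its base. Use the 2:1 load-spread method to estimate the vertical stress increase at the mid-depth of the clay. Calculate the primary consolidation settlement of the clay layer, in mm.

S_c ≈ 264 mm

Mid-depth of clay below the ground surface: z = 2.7 + 3.7/2 = 4.55 m.
Total vertical stress at mid-clay: σ_v = 20.1×2.7 + 17.6×1.85 = 86.83 kPa.
Pore pressure: u = 9.81×(4.55 − 0.24) = 42.281 kPa.
Initial effective stress: σ'_0 = σ_v − u = 86.83 − 42.281 = 44.549 kPa.
Stress increase at mid-clay by the 2:1 spreading method:
Δσ = qBL/((B+z)(L+z)) = 229×4.2×7.6/((4.2+4.55)(7.6+4.55)) = 68.757 kPa
Final effective stress: σ'_f = 44.549 + 68.757 = 113.31 kPa.
σ'_f = 113.31 > σ'_p = 53.8 kPa, so the stress path crosses the preconsolidation pressure — recompression up to σ'_p, then virgin compression beyond:
S_c = H/(1+e₀)·[C_r·log₁₀(σ'_p/σ'_0) + C_c·log₁₀(σ'_f/σ'_p)]
    = 3.7/1.62 × [0.03×log₁₀(53.8/44.549) + 0.35×log₁₀(113.31/53.8)]
    = 2.284 × [0.0024583 + 0.11322] = 0.2642 m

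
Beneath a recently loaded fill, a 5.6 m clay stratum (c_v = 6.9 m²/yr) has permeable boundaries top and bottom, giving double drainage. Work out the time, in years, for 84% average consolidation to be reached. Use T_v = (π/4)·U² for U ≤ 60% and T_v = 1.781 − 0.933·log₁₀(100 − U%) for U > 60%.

Drainage path length: H_d = H/2 = 2.8 m (double drainage).
U > 60%: T_v = 1.781 − 0.933·log₁₀(100 − 84) = 0.65756.
t = T_v·H_d²/c_v = 0.65756×2.8²/6.9 = 0.7471 years.

t ≈ 0.747 years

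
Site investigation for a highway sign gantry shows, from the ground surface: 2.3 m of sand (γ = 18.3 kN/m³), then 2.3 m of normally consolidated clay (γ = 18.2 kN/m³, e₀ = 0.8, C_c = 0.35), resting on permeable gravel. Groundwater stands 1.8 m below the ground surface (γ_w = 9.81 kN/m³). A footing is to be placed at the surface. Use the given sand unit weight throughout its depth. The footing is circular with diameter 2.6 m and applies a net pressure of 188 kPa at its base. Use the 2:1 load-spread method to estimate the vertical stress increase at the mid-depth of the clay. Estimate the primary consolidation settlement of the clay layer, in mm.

Mid-depth of clay below the ground surface: z = 2.3 + 2.3/2 = 3.45 m.
Total vertical stress at mid-clay: σ_v = 18.3×2.3 + 18.2×1.15 = 63.02 kPa.
Pore pressure: u = 9.81×(3.45 − 1.8) = 16.186 kPa.
Initial effective stress: σ'_0 = σ_v − u = 63.02 − 16.186 = 46.834 kPa.
Stress increase at mid-clay by the 2:1 spreading method:
Δσ ≈ qD²/(D+z)² = 188×2.6²/(2.6+3.45)² = 34.721 kPa
Final effective stress: σ'_f = σ'_0 + Δσ = 46.834 + 34.721 = 81.555 kPa.
Normally consolidated clay, so the full stress increment lies on the virgin compression line:
S_c = C_c·H/(1+e₀)·log₁₀(σ'_f/σ'_0) = 0.35×2.3/(1+0.8)×log₁₀(81.555/46.834)
    = 0.44722 × 0.24089 = 0.1077 m

S_c ≈ 108 mm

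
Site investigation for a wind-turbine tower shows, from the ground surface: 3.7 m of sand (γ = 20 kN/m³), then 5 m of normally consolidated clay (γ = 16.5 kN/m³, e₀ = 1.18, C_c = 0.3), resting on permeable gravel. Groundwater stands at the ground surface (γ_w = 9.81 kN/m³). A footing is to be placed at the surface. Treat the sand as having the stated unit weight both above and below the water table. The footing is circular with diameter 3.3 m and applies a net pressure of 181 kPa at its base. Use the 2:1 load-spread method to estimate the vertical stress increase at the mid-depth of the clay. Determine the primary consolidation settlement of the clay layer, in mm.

S_c ≈ 101 mm

Mid-depth of clay below the ground surface: z = 3.7 + 5/2 = 6.2 m.
Total vertical stress at mid-clay: σ_v = 20×3.7 + 16.5×2.5 = 115.25 kPa.
Pore pressure: u = 9.81×(6.2 − 0) = 60.822 kPa.
Initial effective stress: σ'_0 = σ_v − u = 115.25 − 60.822 = 54.428 kPa.
Stress increase at mid-clay by the 2:1 spreading method:
Δσ ≈ qD²/(D+z)² = 181×3.3²/(3.3+6.2)² = 21.84 kPa
Final effective stress: σ'_f = σ'_0 + Δσ = 54.428 + 21.84 = 76.268 kPa.
Normally consolidated clay, so the full stress increment lies on the virgin compression line:
S_c = C_c·H/(1+e₀)·log₁₀(σ'_f/σ'_0) = 0.3×5/(1+1.18)×log₁₀(76.268/54.428)
    = 0.68807 × 0.14652 = 0.1008 m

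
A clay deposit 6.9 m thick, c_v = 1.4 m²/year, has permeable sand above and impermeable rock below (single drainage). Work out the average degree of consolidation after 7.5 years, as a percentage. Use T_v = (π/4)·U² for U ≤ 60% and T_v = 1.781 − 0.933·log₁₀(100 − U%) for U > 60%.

U ≈ 53 %

Drainage path length: H_d = H = 6.9 m (single drainage).
T_v = c_v·t/H_d² = 1.4×7.5/6.9² = 0.22054.
T_v = 0.22054 corresponds to the U ≤ 60% branch:
U = √(4T_v/π) = 0.5299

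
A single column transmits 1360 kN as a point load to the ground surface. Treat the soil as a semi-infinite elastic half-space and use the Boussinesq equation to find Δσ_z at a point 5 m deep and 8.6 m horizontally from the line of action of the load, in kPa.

Boussinesq vertical stress below a point load on an elastic half-space:
Δσ_z = 3P/(2πz²) · [1 + (r/z)²]^(−5/2)
r/z = 8.6/5 = 1.72; [1+(r/z)²]^(−5/2) = 0.032078.
Δσ_z = 3×1360/(2π×5²) × 0.032078 = 25.974 × 0.032078 = 0.8332 kPa

Δσ_z ≈ 0.833 kPa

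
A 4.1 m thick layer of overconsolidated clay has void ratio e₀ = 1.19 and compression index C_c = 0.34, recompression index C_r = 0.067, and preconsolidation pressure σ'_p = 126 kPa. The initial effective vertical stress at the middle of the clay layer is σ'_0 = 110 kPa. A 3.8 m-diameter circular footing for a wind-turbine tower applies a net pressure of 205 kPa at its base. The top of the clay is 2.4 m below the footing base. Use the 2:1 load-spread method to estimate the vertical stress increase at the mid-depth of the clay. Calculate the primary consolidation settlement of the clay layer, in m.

S_c ≈ 0.062 m

Mid-depth of clay below the footing base: z = 2.4 + 4.1/2 = 4.45 m.
Stress increase at mid-clay by the 2:1 spreading method:
Δσ ≈ qD²/(D+z)² = 205×3.8²/(3.8+4.45)² = 43.492 kPa
Final effective stress: σ'_f = 110 + 43.492 = 153.49 kPa.
σ'_f = 153.49 > σ'_p = 126 kPa, so the stress path crosses the preconsolidation pressure — recompression up to σ'_p, then virgin compression beyond:
S_c = H/(1+e₀)·[C_r·log₁₀(σ'_p/σ'_0) + C_c·log₁₀(σ'_f/σ'_p)]
    = 4.1/2.19 × [0.067×log₁₀(126/110) + 0.34×log₁₀(153.49/126)]
    = 1.8721 × [0.0039515 + 0.029141] = 0.06195 m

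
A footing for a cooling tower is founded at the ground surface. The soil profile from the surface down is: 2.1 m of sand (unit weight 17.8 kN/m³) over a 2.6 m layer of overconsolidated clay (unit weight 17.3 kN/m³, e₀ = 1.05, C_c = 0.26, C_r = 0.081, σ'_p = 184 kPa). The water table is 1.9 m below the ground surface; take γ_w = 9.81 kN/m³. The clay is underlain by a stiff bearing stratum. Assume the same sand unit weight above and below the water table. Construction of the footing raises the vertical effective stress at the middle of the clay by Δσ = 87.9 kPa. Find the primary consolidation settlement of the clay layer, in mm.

Mid-depth of clay below the ground surface: z = 2.1 + 2.6/2 = 3.4 m.
Total vertical stress at mid-clay: σ_v = 17.8×2.1 + 17.3×1.3 = 59.87 kPa.
Pore pressure: u = 9.81×(3.4 − 1.9) = 14.715 kPa.
Initial effective stress: σ'_0 = σ_v − u = 59.87 − 14.715 = 45.155 kPa.
Final effective stress: σ'_f = 45.155 + 87.9 = 133.06 kPa.
σ'_f = 133.06 ≤ σ'_p = 184 kPa, so the clay remains overconsolidated and only the recompression index applies:
S_c = C_r·H/(1+e₀)·log₁₀(σ'_f/σ'_0) = 0.081×2.6/2.05×log₁₀(133.06/45.155)
    = 0.10273 × 0.46934 = 0.04822 m

S_c ≈ 48.2 mm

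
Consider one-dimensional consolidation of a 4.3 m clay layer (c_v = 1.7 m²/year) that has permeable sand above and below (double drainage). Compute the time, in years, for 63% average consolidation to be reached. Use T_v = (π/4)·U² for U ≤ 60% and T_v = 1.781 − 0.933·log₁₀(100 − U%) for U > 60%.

t ≈ 0.864 years

Drainage path length: H_d = H/2 = 2.15 m (double drainage).
U > 60%: T_v = 1.781 − 0.933·log₁₀(100 − 63) = 0.31787.
t = T_v·H_d²/c_v = 0.31787×2.15²/1.7 = 0.8643 years.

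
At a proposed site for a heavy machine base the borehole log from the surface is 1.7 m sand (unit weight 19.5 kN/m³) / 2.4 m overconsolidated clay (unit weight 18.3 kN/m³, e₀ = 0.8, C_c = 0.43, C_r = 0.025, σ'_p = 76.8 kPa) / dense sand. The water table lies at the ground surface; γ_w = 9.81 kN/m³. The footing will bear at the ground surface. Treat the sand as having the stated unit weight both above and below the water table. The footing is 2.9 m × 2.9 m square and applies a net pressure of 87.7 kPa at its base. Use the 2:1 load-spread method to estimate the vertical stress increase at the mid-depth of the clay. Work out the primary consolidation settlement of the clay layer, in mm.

Mid-depth of clay below the ground surface: z = 1.7 + 2.4/2 = 2.9 m.
Total vertical stress at mid-clay: σ_v = 19.5×1.7 + 18.3×1.2 = 55.11 kPa.
Pore pressure: u = 9.81×(2.9 − 0) = 28.449 kPa.
Initial effective stress: σ'_0 = σ_v − u = 55.11 − 28.449 = 26.661 kPa.
Stress increase at mid-clay by the 2:1 spreading method:
Δσ = qBL/((B+z)(L+z)) = 87.7×2.9×2.9/((2.9+2.9)(2.9+2.9)) = 21.925 kPa
Final effective stress: σ'_f = 26.661 + 21.925 = 48.586 kPa.
σ'_f = 48.586 ≤ σ'_p = 76.8 kPa, so the clay remains overconsolidated and only the recompression index applies:
S_c = C_r·H/(1+e₀)·log₁₀(σ'_f/σ'_0) = 0.025×2.4/1.8×log₁₀(48.586/26.661)
    = 0.033333 × 0.26063 = 0.008687 m

S_c ≈ 8.69 mm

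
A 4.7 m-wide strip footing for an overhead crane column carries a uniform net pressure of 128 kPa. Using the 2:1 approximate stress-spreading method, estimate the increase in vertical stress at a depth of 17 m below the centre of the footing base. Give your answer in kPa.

Δσ_z ≈ 27.7 kPa

By the 2:1 method the load spreads at 1 horizontal : 2 vertical, so at depth z the loaded area has grown by z in each plan dimension:
Δσ = qB/(B+z) = 128×4.7/(4.7+17) = 27.724 kPa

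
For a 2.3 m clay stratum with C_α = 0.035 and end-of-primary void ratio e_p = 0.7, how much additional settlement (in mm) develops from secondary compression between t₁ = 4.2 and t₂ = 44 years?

Secondary compression: S_s = C_α·H/(1+e_p)·log₁₀(t₂/t₁)
S_s = 0.035×2.3/(1+0.7)×log₁₀(44/4.2)
    = 0.04735 × 1.02 = 0.04831 m

S_s ≈ 48.3 mm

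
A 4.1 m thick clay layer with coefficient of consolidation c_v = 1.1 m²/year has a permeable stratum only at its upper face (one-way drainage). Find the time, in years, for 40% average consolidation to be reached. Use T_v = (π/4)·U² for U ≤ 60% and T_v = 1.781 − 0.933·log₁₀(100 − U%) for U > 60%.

Drainage path length: H_d = H = 4.1 m (single drainage).
U ≤ 60%: T_v = (π/4)·U² = (π/4)×0.4² = 0.12566.
t = T_v·H_d²/c_v = 0.12566×4.1²/1.1 = 1.92 years.

t ≈ 1.92 years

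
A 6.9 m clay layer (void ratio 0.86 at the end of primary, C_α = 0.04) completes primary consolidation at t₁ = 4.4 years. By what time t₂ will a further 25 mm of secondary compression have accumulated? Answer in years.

S_s = C_α·H/(1+e_p)·log₁₀(t₂/t₁) ⇒ log₁₀(t₂/t₁) = S_s·(1+e_p)/(C_α·H).
log₁₀(t₂/t₁) = 0.025 × (1+0.86) / (0.04×6.9) = 0.1685
t₂ = t₁ × 10^0.1685 = 4.4 × 1.474 = 6.485 years

t₂ ≈ 6.49 years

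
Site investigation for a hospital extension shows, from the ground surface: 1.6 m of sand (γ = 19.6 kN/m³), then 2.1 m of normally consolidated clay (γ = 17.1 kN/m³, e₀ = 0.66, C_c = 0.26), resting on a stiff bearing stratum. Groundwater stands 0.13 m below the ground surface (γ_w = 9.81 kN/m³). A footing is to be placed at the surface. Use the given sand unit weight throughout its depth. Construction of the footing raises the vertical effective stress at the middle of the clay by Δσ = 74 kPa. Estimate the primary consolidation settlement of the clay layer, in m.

Mid-depth of clay below the ground surface: z = 1.6 + 2.1/2 = 2.65 m.
Total vertical stress at mid-clay: σ_v = 19.6×1.6 + 17.1×1.05 = 49.315 kPa.
Pore pressure: u = 9.81×(2.65 − 0.13) = 24.721 kPa.
Initial effective stress: σ'_0 = σ_v − u = 49.315 − 24.721 = 24.594 kPa.
Final effective stress: σ'_f = σ'_0 + Δσ = 24.594 + 74 = 98.594 kPa.
Normally consolidated clay, so the full stress increment lies on the virgin compression line:
S_c = C_c·H/(1+e₀)·log₁₀(σ'_f/σ'_0) = 0.26×2.1/(1+0.66)×log₁₀(98.594/24.594)
    = 0.32892 × 0.60302 = 0.1983 m

S_c ≈ 0.198 m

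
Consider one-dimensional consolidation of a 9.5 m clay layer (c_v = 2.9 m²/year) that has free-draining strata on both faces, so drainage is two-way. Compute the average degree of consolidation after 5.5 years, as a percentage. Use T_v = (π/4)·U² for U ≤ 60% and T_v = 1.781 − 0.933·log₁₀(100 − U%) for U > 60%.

Drainage path length: H_d = H/2 = 4.75 m (double drainage).
T_v = c_v·t/H_d² = 2.9×5.5/4.75² = 0.70693.
T_v = 0.70693 corresponds to the U > 60% branch:
U = 1 − 10^((1.781 − T_v)/0.933)/100 = 0.8584

U ≈ 85.8 %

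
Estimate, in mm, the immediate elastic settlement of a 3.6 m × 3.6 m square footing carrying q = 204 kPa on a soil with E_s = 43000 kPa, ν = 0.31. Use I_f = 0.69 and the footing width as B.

S_e ≈ 10.7 mm

Immediate (elastic) settlement: S_e = q·B·(1−ν²)/E_s · I_f.
S_e = 204 × 3.6 × (1 − 0.31²) / 43000 × 0.69
    = 204 × 3.6 × 0.9039 / 43000 × 0.69
    = 0.01065 m = 10.65 mm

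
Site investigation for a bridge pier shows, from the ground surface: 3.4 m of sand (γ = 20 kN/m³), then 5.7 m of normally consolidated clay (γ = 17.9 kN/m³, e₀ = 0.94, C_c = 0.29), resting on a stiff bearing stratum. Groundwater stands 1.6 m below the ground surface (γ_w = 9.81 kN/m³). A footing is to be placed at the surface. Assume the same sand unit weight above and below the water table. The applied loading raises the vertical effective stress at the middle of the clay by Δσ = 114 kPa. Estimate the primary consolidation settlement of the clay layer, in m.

S_c ≈ 0.347 m

Mid-depth of clay below the ground surface: z = 3.4 + 5.7/2 = 6.25 m.
Total vertical stress at mid-clay: σ_v = 20×3.4 + 17.9×2.85 = 119.02 kPa.
Pore pressure: u = 9.81×(6.25 − 1.6) = 45.617 kPa.
Initial effective stress: σ'_0 = σ_v − u = 119.02 − 45.617 = 73.403 kPa.
Final effective stress: σ'_f = σ'_0 + Δσ = 73.403 + 114 = 187.4 kPa.
Normally consolidated clay, so the full stress increment lies on the virgin compression line:
S_c = C_c·H/(1+e₀)·log₁₀(σ'_f/σ'_0) = 0.29×5.7/(1+0.94)×log₁₀(187.4/73.403)
    = 0.85206 × 0.40706 = 0.3468 m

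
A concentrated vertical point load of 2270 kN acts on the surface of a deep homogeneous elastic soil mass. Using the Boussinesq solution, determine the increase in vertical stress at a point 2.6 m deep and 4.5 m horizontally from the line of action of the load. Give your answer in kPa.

Δσ_z ≈ 5.02 kPa

Boussinesq vertical stress below a point load on an elastic half-space:
Δσ_z = 3P/(2πz²) · [1 + (r/z)²]^(−5/2)
r/z = 4.5/2.6 = 1.7308; [1+(r/z)²]^(−5/2) = 0.031337.
Δσ_z = 3×2270/(2π×2.6²) × 0.031337 = 160.33 × 0.031337 = 5.024 kPa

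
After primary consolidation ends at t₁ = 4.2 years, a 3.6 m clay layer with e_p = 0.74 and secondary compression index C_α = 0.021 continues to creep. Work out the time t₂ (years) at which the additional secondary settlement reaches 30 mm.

t₂ ≈ 20.6 years

S_s = C_α·H/(1+e_p)·log₁₀(t₂/t₁) ⇒ log₁₀(t₂/t₁) = S_s·(1+e_p)/(C_α·H).
log₁₀(t₂/t₁) = 0.03 × (1+0.74) / (0.021×3.6) = 0.6905
t₂ = t₁ × 10^0.6905 = 4.2 × 4.903 = 20.59 years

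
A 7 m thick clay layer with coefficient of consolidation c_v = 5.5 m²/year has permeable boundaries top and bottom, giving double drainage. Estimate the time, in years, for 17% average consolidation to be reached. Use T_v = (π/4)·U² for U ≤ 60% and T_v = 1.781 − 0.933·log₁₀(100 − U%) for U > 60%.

t ≈ 0.0506 years

Drainage path length: H_d = H/2 = 3.5 m (double drainage).
U ≤ 60%: T_v = (π/4)·U² = (π/4)×0.17² = 0.022698.
t = T_v·H_d²/c_v = 0.022698×3.5²/5.5 = 0.05055 years.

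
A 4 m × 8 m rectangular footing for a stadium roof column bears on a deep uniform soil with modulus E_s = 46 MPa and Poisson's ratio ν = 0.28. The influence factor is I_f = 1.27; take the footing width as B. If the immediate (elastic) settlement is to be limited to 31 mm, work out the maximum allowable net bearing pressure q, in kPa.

E_s = 46 MPa = 46000 kPa.
S_e = q·B·(1−ν²)/E_s · I_f  ⇒  q = S_e·E_s / (B·(1−ν²)·I_f).
q = 0.031 × 46000 / (4 × 0.9216 × 1.27) = 304.6 kPa

q ≈ 305 kPa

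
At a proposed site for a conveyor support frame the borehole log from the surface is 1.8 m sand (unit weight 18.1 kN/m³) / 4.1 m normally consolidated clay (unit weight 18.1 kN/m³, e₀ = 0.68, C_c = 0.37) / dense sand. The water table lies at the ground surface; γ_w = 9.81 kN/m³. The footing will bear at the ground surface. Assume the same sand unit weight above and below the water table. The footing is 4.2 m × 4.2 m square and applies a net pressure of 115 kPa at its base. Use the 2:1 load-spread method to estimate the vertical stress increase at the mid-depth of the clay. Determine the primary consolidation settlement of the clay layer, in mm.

S_c ≈ 268 mm

Mid-depth of clay below the ground surface: z = 1.8 + 4.1/2 = 3.85 m.
Total vertical stress at mid-clay: σ_v = 18.1×1.8 + 18.1×2.05 = 69.685 kPa.
Pore pressure: u = 9.81×(3.85 − 0) = 37.769 kPa.
Initial effective stress: σ'_0 = σ_v − u = 69.685 − 37.769 = 31.916 kPa.
Stress increase at mid-clay by the 2:1 spreading method:
Δσ = qBL/((B+z)(L+z)) = 115×4.2×4.2/((4.2+3.85)(4.2+3.85)) = 31.304 kPa
Final effective stress: σ'_f = σ'_0 + Δσ = 31.916 + 31.304 = 63.22 kPa.
Normally consolidated clay, so the full stress increment lies on the virgin compression line:
S_c = C_c·H/(1+e₀)·log₁₀(σ'_f/σ'_0) = 0.37×4.1/(1+0.68)×log₁₀(63.22/31.916)
    = 0.90298 × 0.29685 = 0.268 m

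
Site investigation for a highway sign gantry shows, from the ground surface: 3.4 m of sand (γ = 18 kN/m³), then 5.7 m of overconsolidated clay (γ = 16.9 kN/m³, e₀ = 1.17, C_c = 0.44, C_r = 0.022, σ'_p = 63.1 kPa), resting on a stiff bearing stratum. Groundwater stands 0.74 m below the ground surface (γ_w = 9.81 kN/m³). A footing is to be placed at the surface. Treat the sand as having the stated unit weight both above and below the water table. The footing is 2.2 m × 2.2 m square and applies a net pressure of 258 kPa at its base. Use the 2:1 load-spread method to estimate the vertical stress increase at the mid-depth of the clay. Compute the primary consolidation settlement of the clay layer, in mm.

Mid-depth of clay below the ground surface: z = 3.4 + 5.7/2 = 6.25 m.
Total vertical stress at mid-clay: σ_v = 18×3.4 + 16.9×2.85 = 109.36 kPa.
Pore pressure: u = 9.81×(6.25 − 0.74) = 54.053 kPa.
Initial effective stress: σ'_0 = σ_v − u = 109.36 − 54.053 = 55.307 kPa.
Stress increase at mid-clay by the 2:1 spreading method:
Δσ = qBL/((B+z)(L+z)) = 258×2.2×2.2/((2.2+6.25)(2.2+6.25)) = 17.488 kPa
Final effective stress: σ'_f = 55.307 + 17.488 = 72.795 kPa.
σ'_f = 72.795 > σ'_p = 63.1 kPa, so the stress path crosses the preconsolidation pressure — recompression up to σ'_p, then virgin compression beyond:
S_c = H/(1+e₀)·[C_r·log₁₀(σ'_p/σ'_0) + C_c·log₁₀(σ'_f/σ'_p)]
    = 5.7/2.17 × [0.022×log₁₀(63.1/55.307) + 0.44×log₁₀(72.795/63.1)]
    = 2.6267 × [0.0012595 + 0.027312] = 0.07505 m

S_c ≈ 75 mm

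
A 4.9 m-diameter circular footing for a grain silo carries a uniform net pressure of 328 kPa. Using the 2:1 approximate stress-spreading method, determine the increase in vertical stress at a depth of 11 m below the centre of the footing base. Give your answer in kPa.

Δσ_z ≈ 31.2 kPa

By the 2:1 method the load spreads at 1 horizontal : 2 vertical, so at depth z the loaded area has grown by z in each plan dimension:
Δσ ≈ qD²/(D+z)² = 328×4.9²/(4.9+11)² = 31.151 kPa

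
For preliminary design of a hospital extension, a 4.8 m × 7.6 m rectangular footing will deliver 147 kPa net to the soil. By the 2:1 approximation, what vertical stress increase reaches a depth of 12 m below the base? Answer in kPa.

Δσ_z ≈ 16.3 kPa

By the 2:1 method the load spreads at 1 horizontal : 2 vertical, so at depth z the loaded area has grown by z in each plan dimension:
Δσ = qBL/((B+z)(L+z)) = 147×4.8×7.6/((4.8+12)(7.6+12)) = 16.286 kPa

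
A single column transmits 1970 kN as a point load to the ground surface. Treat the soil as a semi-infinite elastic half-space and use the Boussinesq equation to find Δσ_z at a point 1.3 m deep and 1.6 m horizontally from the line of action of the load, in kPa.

Δσ_z ≈ 55.5 kPa

Boussinesq vertical stress below a point load on an elastic half-space:
Δσ_z = 3P/(2πz²) · [1 + (r/z)²]^(−5/2)
r/z = 1.6/1.3 = 1.2308; [1+(r/z)²]^(−5/2) = 0.099711.
Δσ_z = 3×1970/(2π×1.3²) × 0.099711 = 556.57 × 0.099711 = 55.5 kPa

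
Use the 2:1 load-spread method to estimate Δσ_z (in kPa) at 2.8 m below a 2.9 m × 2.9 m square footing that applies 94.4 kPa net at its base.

Δσ_z ≈ 24.4 kPa

By the 2:1 method the load spreads at 1 horizontal : 2 vertical, so at depth z the loaded area has grown by z in each plan dimension:
Δσ = qBL/((B+z)(L+z)) = 94.4×2.9×2.9/((2.9+2.8)(2.9+2.8)) = 24.435 kPa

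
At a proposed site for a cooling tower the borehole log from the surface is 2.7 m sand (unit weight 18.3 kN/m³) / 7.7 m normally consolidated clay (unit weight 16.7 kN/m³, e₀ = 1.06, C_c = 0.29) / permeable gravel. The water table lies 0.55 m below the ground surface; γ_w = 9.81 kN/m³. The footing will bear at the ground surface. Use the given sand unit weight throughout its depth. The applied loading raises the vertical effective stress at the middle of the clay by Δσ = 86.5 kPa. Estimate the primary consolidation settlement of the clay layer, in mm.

S_c ≈ 446 mm

Mid-depth of clay below the ground surface: z = 2.7 + 7.7/2 = 6.55 m.
Total vertical stress at mid-clay: σ_v = 18.3×2.7 + 16.7×3.85 = 113.71 kPa.
Pore pressure: u = 9.81×(6.55 − 0.55) = 58.86 kPa.
Initial effective stress: σ'_0 = σ_v − u = 113.71 − 58.86 = 54.85 kPa.
Final effective stress: σ'_f = σ'_0 + Δσ = 54.85 + 86.5 = 141.35 kPa.
Normally consolidated clay, so the full stress increment lies on the virgin compression line:
S_c = C_c·H/(1+e₀)·log₁₀(σ'_f/σ'_0) = 0.29×7.7/(1+1.06)×log₁₀(141.35/54.85)
    = 1.084 × 0.41112 = 0.4457 m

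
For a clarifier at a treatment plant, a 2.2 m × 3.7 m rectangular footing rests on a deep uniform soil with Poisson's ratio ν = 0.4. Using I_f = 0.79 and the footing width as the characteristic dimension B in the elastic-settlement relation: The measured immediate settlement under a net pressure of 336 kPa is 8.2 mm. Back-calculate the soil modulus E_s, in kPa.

S_e = q·B·(1−ν²)/E_s · I_f  ⇒  E_s = q·B·(1−ν²)·I_f / S_e.
E_s = 336 × 2.2 × 0.84 × 0.79 / 0.0082 = 59820 kPa

E_s ≈ 59800 kPa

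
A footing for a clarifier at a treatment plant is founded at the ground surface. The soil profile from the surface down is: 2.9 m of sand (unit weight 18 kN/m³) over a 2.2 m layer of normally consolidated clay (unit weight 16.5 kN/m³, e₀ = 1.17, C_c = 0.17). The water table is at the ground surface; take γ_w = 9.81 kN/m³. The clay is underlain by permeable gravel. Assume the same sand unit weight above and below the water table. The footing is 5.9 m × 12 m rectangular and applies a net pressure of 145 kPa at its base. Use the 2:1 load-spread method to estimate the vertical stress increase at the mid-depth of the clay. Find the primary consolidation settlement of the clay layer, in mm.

S_c ≈ 84.3 mm

Mid-depth of clay below the ground surface: z = 2.9 + 2.2/2 = 4 m.
Total vertical stress at mid-clay: σ_v = 18×2.9 + 16.5×1.1 = 70.35 kPa.
Pore pressure: u = 9.81×(4 − 0) = 39.24 kPa.
Initial effective stress: σ'_0 = σ_v − u = 70.35 − 39.24 = 31.11 kPa.
Stress increase at mid-clay by the 2:1 spreading method:
Δσ = qBL/((B+z)(L+z)) = 145×5.9×12/((5.9+4)(12+4)) = 64.811 kPa
Final effective stress: σ'_f = σ'_0 + Δσ = 31.11 + 64.811 = 95.921 kPa.
Normally consolidated clay, so the full stress increment lies on the virgin compression line:
S_c = C_c·H/(1+e₀)·log₁₀(σ'_f/σ'_0) = 0.17×2.2/(1+1.17)×log₁₀(95.921/31.11)
    = 0.17235 × 0.48901 = 0.08428 m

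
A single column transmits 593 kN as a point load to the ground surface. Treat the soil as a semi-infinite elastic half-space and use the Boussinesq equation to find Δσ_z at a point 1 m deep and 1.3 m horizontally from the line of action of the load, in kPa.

Boussinesq vertical stress below a point load on an elastic half-space:
Δσ_z = 3P/(2πz²) · [1 + (r/z)²]^(−5/2)
r/z = 1.3/1 = 1.3; [1+(r/z)²]^(−5/2) = 0.08426.
Δσ_z = 3×593/(2π×1²) × 0.08426 = 283.14 × 0.08426 = 23.86 kPa

Δσ_z ≈ 23.9 kPa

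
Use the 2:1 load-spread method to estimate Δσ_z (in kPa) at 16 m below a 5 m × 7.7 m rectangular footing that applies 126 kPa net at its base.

Δσ_z ≈ 9.75 kPa

By the 2:1 method the load spreads at 1 horizontal : 2 vertical, so at depth z the loaded area has grown by z in each plan dimension:
Δσ = qBL/((B+z)(L+z)) = 126×5×7.7/((5+16)(7.7+16)) = 9.7468 kPa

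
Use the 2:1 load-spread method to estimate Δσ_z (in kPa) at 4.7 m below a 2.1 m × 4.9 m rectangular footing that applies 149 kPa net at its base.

Δσ_z ≈ 23.5 kPa

By the 2:1 method the load spreads at 1 horizontal : 2 vertical, so at depth z the loaded area has grown by z in each plan dimension:
Δσ = qBL/((B+z)(L+z)) = 149×2.1×4.9/((2.1+4.7)(4.9+4.7)) = 23.487 kPa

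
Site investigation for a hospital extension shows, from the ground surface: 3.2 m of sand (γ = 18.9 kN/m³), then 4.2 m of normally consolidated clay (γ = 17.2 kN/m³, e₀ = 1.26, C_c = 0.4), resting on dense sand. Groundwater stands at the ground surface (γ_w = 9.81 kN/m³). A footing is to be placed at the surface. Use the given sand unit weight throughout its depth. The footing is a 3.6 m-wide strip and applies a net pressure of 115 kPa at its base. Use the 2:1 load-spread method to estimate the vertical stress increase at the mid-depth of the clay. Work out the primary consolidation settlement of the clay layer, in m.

S_c ≈ 0.231 m

Mid-depth of clay below the ground surface: z = 3.2 + 4.2/2 = 5.3 m.
Total vertical stress at mid-clay: σ_v = 18.9×3.2 + 17.2×2.1 = 96.6 kPa.
Pore pressure: u = 9.81×(5.3 − 0) = 51.993 kPa.
Initial effective stress: σ'_0 = σ_v − u = 96.6 − 51.993 = 44.607 kPa.
Stress increase at mid-clay by the 2:1 spreading method:
Δσ = qB/(B+z) = 115×3.6/(3.6+5.3) = 46.517 kPa
Final effective stress: σ'_f = σ'_0 + Δσ = 44.607 + 46.517 = 91.124 kPa.
Normally consolidated clay, so the full stress increment lies on the virgin compression line:
S_c = C_c·H/(1+e₀)·log₁₀(σ'_f/σ'_0) = 0.4×4.2/(1+1.26)×log₁₀(91.124/44.607)
    = 0.74336 × 0.31023 = 0.2306 m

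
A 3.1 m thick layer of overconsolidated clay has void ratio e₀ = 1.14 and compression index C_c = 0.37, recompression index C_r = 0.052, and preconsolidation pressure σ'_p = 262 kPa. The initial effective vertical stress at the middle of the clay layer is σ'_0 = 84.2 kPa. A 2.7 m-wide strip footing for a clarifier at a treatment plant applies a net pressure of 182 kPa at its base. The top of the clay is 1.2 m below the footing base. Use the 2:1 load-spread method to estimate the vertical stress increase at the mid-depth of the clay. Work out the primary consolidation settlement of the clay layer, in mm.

S_c ≈ 23.8 mm

Mid-depth of clay below the footing base: z = 1.2 + 3.1/2 = 2.75 m.
Stress increase at mid-clay by the 2:1 spreading method:
Δσ = qB/(B+z) = 182×2.7/(2.7+2.75) = 90.165 kPa
Final effective stress: σ'_f = 84.2 + 90.165 = 174.37 kPa.
σ'_f = 174.37 ≤ σ'_p = 262 kPa, so the clay remains overconsolidated and only the recompression index applies:
S_c = C_r·H/(1+e₀)·log₁₀(σ'_f/σ'_0) = 0.052×3.1/2.14×log₁₀(174.37/84.2)
    = 0.075327 × 0.31616 = 0.02382 m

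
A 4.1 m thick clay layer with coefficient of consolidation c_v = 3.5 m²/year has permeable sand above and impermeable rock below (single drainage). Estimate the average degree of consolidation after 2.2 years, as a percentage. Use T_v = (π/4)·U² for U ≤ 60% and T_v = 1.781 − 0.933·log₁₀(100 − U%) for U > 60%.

U ≈ 73.8 %

Drainage path length: H_d = H = 4.1 m (single drainage).
T_v = c_v·t/H_d² = 3.5×2.2/4.1² = 0.45806.
T_v = 0.45806 corresponds to the U > 60% branch:
U = 1 − 10^((1.781 − T_v)/0.933)/100 = 0.7382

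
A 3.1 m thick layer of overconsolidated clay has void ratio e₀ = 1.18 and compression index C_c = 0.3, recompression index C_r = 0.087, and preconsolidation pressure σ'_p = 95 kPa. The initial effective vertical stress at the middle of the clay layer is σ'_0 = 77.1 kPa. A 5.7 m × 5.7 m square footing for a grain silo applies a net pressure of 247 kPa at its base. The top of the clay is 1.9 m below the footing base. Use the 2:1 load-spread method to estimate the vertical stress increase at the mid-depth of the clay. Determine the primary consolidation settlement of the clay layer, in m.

Mid-depth of clay below the footing base: z = 1.9 + 3.1/2 = 3.45 m.
Stress increase at mid-clay by the 2:1 spreading method:
Δσ = qBL/((B+z)(L+z)) = 247×5.7×5.7/((5.7+3.45)(5.7+3.45)) = 95.853 kPa
Final effective stress: σ'_f = 77.1 + 95.853 = 172.95 kPa.
σ'_f = 172.95 > σ'_p = 95 kPa, so the stress path crosses the preconsolidation pressure — recompression up to σ'_p, then virgin compression beyond:
S_c = H/(1+e₀)·[C_r·log₁₀(σ'_p/σ'_0) + C_c·log₁₀(σ'_f/σ'_p)]
    = 3.1/2.18 × [0.087×log₁₀(95/77.1) + 0.3×log₁₀(172.95/95)]
    = 1.422 × [0.0078882 + 0.078059] = 0.1222 m

S_c ≈ 0.122 m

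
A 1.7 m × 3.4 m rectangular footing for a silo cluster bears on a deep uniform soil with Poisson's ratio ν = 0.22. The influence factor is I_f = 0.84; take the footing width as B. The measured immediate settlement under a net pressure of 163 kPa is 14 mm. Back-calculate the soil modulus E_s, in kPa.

S_e = q·B·(1−ν²)/E_s · I_f  ⇒  E_s = q·B·(1−ν²)·I_f / S_e.
E_s = 163 × 1.7 × 0.9516 × 0.84 / 0.014 = 15820 kPa

E_s ≈ 15800 kPa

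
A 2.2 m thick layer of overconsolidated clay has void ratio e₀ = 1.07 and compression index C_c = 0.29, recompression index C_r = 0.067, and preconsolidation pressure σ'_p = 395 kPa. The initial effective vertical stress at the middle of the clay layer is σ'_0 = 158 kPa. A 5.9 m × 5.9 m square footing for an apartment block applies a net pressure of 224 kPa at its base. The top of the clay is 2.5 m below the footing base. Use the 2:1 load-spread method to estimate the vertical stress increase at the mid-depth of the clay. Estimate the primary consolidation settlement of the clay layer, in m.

S_c ≈ 0.0135 m

Mid-depth of clay below the footing base: z = 2.5 + 2.2/2 = 3.6 m.
Stress increase at mid-clay by the 2:1 spreading method:
Δσ = qBL/((B+z)(L+z)) = 224×5.9×5.9/((5.9+3.6)(5.9+3.6)) = 86.398 kPa
Final effective stress: σ'_f = 158 + 86.398 = 244.4 kPa.
σ'_f = 244.4 ≤ σ'_p = 395 kPa, so the clay remains overconsolidated and only the recompression index applies:
S_c = C_r·H/(1+e₀)·log₁₀(σ'_f/σ'_0) = 0.067×2.2/2.07×log₁₀(244.4/158)
    = 0.071208 × 0.18944 = 0.01349 m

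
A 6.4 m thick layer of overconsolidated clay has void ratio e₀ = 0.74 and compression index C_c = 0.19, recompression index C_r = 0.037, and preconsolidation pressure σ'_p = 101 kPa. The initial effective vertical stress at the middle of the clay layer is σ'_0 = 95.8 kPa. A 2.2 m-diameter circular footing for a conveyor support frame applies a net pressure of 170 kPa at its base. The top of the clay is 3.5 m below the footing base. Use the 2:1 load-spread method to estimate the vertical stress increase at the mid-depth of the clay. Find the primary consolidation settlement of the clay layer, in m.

Mid-depth of clay below the footing base: z = 3.5 + 6.4/2 = 6.7 m.
Stress increase at mid-clay by the 2:1 spreading method:
Δσ ≈ qD²/(D+z)² = 170×2.2²/(2.2+6.7)² = 10.388 kPa
Final effective stress: σ'_f = 95.8 + 10.388 = 106.19 kPa.
σ'_f = 106.19 > σ'_p = 101 kPa, so the stress path crosses the preconsolidation pressure — recompression up to σ'_p, then virgin compression beyond:
S_c = H/(1+e₀)·[C_r·log₁₀(σ'_p/σ'_0) + C_c·log₁₀(σ'_f/σ'_p)]
    = 6.4/1.74 × [0.037×log₁₀(101/95.8) + 0.19×log₁₀(106.19/101)]
    = 3.6782 × [0.00084937 + 0.0041348] = 0.01833 m

S_c ≈ 0.0183 m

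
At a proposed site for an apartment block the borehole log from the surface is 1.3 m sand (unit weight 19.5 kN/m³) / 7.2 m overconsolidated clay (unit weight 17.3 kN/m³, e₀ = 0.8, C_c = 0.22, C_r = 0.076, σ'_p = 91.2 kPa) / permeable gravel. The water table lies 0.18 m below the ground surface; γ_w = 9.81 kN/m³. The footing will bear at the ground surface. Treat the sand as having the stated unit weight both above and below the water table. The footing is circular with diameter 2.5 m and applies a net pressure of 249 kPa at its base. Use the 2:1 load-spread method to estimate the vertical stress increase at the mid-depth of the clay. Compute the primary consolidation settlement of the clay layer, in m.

Mid-depth of clay below the ground surface: z = 1.3 + 7.2/2 = 4.9 m.
Total vertical stress at mid-clay: σ_v = 19.5×1.3 + 17.3×3.6 = 87.63 kPa.
Pore pressure: u = 9.81×(4.9 − 0.18) = 46.303 kPa.
Initial effective stress: σ'_0 = σ_v − u = 87.63 − 46.303 = 41.327 kPa.
Stress increase at mid-clay by the 2:1 spreading method:
Δσ ≈ qD²/(D+z)² = 249×2.5²/(2.5+4.9)² = 28.419 kPa
Final effective stress: σ'_f = 41.327 + 28.419 = 69.746 kPa.
σ'_f = 69.746 ≤ σ'_p = 91.2 kPa, so the clay remains overconsolidated and only the recompression index applies:
S_c = C_r·H/(1+e₀)·log₁₀(σ'_f/σ'_0) = 0.076×7.2/1.8×log₁₀(69.746/41.327)
    = 0.304 × 0.22729 = 0.0691 m

S_c ≈ 0.0691 m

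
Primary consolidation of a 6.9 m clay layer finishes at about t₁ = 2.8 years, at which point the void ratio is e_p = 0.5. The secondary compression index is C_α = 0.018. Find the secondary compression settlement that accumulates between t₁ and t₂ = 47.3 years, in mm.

S_s ≈ 102 mm

Secondary compression: S_s = C_α·H/(1+e_p)·log₁₀(t₂/t₁)
S_s = 0.018×6.9/(1+0.5)×log₁₀(47.3/2.8)
    = 0.0828 × 1.228 = 0.1017 m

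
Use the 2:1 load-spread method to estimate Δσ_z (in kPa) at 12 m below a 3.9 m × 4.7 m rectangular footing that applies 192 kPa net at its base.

By the 2:1 method the load spreads at 1 horizontal : 2 vertical, so at depth z the loaded area has grown by z in each plan dimension:
Δσ = qBL/((B+z)(L+z)) = 192×3.9×4.7/((3.9+12)(4.7+12)) = 13.254 kPa

Δσ_z ≈ 13.3 kPa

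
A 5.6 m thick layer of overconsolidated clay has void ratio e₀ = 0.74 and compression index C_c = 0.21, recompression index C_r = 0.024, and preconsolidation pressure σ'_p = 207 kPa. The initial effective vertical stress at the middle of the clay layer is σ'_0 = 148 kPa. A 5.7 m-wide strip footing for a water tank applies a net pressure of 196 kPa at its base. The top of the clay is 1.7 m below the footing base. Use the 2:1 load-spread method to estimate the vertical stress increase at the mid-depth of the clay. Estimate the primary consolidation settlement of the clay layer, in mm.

Mid-depth of clay below the footing base: z = 1.7 + 5.6/2 = 4.5 m.
Stress increase at mid-clay by the 2:1 spreading method:
Δσ = qB/(B+z) = 196×5.7/(5.7+4.5) = 109.53 kPa
Final effective stress: σ'_f = 148 + 109.53 = 257.53 kPa.
σ'_f = 257.53 > σ'_p = 207 kPa, so the stress path crosses the preconsolidation pressure — recompression up to σ'_p, then virgin compression beyond:
S_c = H/(1+e₀)·[C_r·log₁₀(σ'_p/σ'_0) + C_c·log₁₀(σ'_f/σ'_p)]
    = 5.6/1.74 × [0.024×log₁₀(207/148) + 0.21×log₁₀(257.53/207)]
    = 3.2184 × [0.003497 + 0.01992] = 0.07537 m

S_c ≈ 75.4 mm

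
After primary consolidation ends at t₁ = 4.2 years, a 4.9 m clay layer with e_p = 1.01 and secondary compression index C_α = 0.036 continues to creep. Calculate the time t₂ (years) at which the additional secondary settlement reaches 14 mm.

S_s = C_α·H/(1+e_p)·log₁₀(t₂/t₁) ⇒ log₁₀(t₂/t₁) = S_s·(1+e_p)/(C_α·H).
log₁₀(t₂/t₁) = 0.014 × (1+1.01) / (0.036×4.9) = 0.1595
t₂ = t₁ × 10^0.1595 = 4.2 × 1.444 = 6.064 years

t₂ ≈ 6.06 years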